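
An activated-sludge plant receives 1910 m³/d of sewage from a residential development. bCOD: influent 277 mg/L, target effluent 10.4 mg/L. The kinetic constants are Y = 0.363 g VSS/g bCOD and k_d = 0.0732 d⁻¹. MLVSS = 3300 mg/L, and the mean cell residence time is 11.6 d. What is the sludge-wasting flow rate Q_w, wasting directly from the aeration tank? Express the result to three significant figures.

Q_w ≈ 30.3 m³/d

Rearranging the biomass balance for a CMAS with decay, V = Y·Q·ΔS·θ_c / [X·(1+k_d θ_c)] = 0.363 × 1910 × (277 − 10.4) × 11.6 / [3300 × (1 + 0.0732 × 11.6)] = 2.14×10^6 / 6102 = 351.4 m³.
With mixed-liquor wasting, θ_c = V/Q_w, so Q_w = V/θ_c = 351.4/11.6 = 30.29 m³/d.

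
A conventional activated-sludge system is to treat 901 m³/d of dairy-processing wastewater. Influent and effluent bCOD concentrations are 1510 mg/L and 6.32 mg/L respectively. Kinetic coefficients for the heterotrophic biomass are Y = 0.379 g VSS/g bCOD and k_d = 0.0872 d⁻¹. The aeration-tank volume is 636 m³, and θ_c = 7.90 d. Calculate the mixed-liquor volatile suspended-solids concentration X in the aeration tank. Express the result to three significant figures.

X ≈ 3780 mg/L

From V·X·(1 + k_d·θ_c) = Y·Q·(S₀ − S)·θ_c: X = 0.379 × 901 × (1510 − 6.32) × 7.90 / [636 × (1 + 0.0872 × 7.90)] = 3777 mg/L.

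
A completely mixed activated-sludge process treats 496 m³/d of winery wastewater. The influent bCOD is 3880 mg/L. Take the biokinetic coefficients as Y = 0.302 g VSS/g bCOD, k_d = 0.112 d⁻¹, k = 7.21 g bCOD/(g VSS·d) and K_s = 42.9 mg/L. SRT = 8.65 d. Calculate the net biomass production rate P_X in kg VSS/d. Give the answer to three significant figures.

P_X ≈ 295 kg VSS/d

From the Monod/SRT balance for a CMAS, S = K_s·(1+k_d θ_c)/[θ_c·(Y k − k_d) − 1] = 42.9 × (1 + 0.112 × 8.65) / [8.65 × (0.302 × 7.21 − 0.112) − 1] = 84.46 / 16.87 = 5.008 mg/L.
Correct the yield for decay: Y_obs = Y/(1 + k_d θ_c) = 0.302 / (1 + 0.112 × 8.65) = 0.302 / 1.969 = 0.1534.
Mass of bCOD removed per day: Q(S₀ − S) = 496 × 3875 g/m³ = 1922 kg/d.
So the net sludge growth is P_X = 0.1534 × 1922 = 294.8 kg VSS/d.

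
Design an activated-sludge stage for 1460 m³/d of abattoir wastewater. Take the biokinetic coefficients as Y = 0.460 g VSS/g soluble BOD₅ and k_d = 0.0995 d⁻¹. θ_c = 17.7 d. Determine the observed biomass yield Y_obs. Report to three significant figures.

Y_obs ≈ 0.167 g VSS/g soluble BOD₅

The observed yield is Y_obs = Y/(1 + k_d·θ_c) = 0.460 / (1 + 0.0995 × 17.7) = 0.460 / 2.761 = 0.1666 g VSS per g soluble BOD₅ removed.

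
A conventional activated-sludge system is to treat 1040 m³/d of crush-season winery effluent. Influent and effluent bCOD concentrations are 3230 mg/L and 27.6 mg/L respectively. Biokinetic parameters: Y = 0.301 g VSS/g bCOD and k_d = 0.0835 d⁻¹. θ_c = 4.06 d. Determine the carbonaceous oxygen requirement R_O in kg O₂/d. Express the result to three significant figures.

Correct the yield for decay: Y_obs = Y/(1 + k_d θ_c) = 0.301 / (1 + 0.0835 × 4.06) = 0.301 / 1.339 = 0.2248.
Mass of bCOD removed per day: Q(S₀ − S) = 1040 × 3202 g/m³ = 3330 kg/d.
P_X = Y_obs·Q·(S₀ − S) = 0.2248 × 3330 = 748.7 kg VSS/d.
R_O = Q·(S₀ − S) − 1.42·P_X = 3330 − 1.42 × 748.7 = 2267 kg O₂/d.

R_O ≈ 2270 kg O₂/d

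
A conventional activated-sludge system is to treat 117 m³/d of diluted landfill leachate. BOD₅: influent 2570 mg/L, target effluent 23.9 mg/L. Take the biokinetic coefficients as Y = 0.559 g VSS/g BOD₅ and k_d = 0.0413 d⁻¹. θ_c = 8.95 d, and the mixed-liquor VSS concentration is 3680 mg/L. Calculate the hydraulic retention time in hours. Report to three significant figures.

From the SRT design equation V = Y Q (S₀−S) θ_c / [X (1 + k_d θ_c)] = 0.559 × 117 × (2570 − 23.9) × 8.95 / [3680 × (1 + 0.0413 × 8.95)] = 1.49×10^6 / 5040 = 295.7 m³.
HRT = V/Q = 295.7 m³ / 117 m³·d⁻¹ = 2.527 d × 24 = 60.66 h.

τ ≈ 60.7 h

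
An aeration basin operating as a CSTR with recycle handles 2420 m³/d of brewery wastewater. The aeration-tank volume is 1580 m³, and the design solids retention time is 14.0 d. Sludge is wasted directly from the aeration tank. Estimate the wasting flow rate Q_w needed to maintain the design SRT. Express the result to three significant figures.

Q_w ≈ 113 m³/d

Wasting from the aeration tank: Q_w = V / θ_c = 1580 / 14.0 = 112.9 m³/d.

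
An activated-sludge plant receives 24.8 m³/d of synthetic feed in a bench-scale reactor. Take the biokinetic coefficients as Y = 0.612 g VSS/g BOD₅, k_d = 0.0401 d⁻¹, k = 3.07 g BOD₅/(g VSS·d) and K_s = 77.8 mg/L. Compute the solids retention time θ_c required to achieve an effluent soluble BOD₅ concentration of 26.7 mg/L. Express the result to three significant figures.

From 1/θ_c = Y·k·S/(K_s + S) − k_d: Y·k·S/(K_s+S) = 0.612 × 3.07 × 26.7 / (77.8 + 26.7) = 0.4800 d⁻¹.
1/θ_c = 0.4800 − 0.0401 = 0.4399 d⁻¹, so θ_c = 2.273 d.

θ_c ≈ 2.27 d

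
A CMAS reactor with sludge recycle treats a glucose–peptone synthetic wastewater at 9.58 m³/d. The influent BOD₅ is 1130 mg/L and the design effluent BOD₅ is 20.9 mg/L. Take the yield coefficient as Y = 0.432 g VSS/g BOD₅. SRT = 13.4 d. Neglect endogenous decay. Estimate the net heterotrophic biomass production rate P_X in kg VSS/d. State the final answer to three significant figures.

P_X ≈ 4.59 kg VSS/d

With endogenous decay neglected, the observed yield equals the true yield: Y_obs = Y = 0.432 g VSS/g BOD₅.
ΔS = 1130 − 20.9 = 1109 mg/L, so the substrate removal rate is 9.58 × 1109/1000 = 10.63 kg BOD₅/d.
Biomass produced: P_X = Y_obs·Q·ΔS = 0.4320 × 10.63 ≈ 4.590 kg VSS/d.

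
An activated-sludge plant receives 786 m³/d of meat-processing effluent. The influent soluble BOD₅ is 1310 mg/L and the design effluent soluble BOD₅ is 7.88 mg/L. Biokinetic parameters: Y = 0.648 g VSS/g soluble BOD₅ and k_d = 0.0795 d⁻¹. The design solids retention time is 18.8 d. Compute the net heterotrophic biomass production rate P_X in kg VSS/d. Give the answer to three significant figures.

P_X ≈ 266 kg VSS/d

Observed yield with endogenous decay: Y_obs = Y / (1 + k_d·θ_c) = 0.648 / (1 + 0.0795 × 18.8) = 0.648 / 2.495 = 0.2598 g VSS/g soluble BOD₅.
ΔS = 1310 − 7.88 = 1302 mg/L, so the substrate removal rate is 786 × 1302/1000 = 1023 kg soluble BOD₅/d.
Biomass produced: P_X = Y_obs·Q·ΔS = 0.2598 × 1023 ≈ 265.9 kg VSS/d.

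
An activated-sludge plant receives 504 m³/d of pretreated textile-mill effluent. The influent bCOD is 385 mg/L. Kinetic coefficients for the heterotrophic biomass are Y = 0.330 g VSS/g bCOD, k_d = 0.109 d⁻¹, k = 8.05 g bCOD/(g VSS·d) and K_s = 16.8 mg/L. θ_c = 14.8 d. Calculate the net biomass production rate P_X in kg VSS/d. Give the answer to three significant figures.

P_X ≈ 24.4 kg VSS/d

Effluent substrate depends only on kinetics and SRT: S = K_s(1 + k_d θ_c) / [θ_c(Yk − k_d) − 1] = 16.8 × (1 + 0.109 × 14.8) / [14.8 × (0.330 × 8.05 − 0.109) − 1] = 43.90 / 36.70 = 1.196 mg/L.
Y_obs = Y / (1 + k_d θ_c) = 0.330 / (1 + 0.109 × 14.8) = 0.330 / 2.613 = 0.1263.
Q·(S₀ − S) = 504 × (385 − 1.20) × 10⁻³ = 193.4 kg/d removed.
So the net sludge growth is P_X = 0.1263 × 193.4 = 24.43 kg VSS/d.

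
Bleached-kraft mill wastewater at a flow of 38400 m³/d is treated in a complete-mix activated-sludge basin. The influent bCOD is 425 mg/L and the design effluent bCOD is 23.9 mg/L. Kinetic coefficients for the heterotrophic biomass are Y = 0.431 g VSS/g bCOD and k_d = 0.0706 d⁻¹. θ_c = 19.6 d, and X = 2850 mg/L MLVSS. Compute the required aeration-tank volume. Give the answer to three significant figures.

Rearranging the biomass balance for a CMAS with decay, V = Y·Q·ΔS·θ_c / [X·(1+k_d θ_c)] = 0.431 × 38400 × (425 − 23.9) × 19.6 / [2850 × (1 + 0.0706 × 19.6)] = 1.3×10^8 / 6794 = 19152 m³.

V ≈ 19200 m³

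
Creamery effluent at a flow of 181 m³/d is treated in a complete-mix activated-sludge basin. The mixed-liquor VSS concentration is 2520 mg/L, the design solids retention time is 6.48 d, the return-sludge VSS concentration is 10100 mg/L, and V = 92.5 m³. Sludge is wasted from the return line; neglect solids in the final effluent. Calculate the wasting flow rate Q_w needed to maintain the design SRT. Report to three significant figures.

Q_w ≈ 3.56 m³/d

Q_w = (V·X)/(θ_c X_r) = 92.50 × 2520 / (6.48 × 10100) = 3.562 m³/d.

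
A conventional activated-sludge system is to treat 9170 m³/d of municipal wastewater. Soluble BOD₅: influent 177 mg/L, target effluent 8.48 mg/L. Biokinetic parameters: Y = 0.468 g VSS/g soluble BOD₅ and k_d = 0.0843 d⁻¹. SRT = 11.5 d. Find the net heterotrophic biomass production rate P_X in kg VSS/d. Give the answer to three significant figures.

P_X ≈ 367 kg VSS/d

Observed yield with endogenous decay: Y_obs = Y / (1 + k_d·θ_c) = 0.468 / (1 + 0.0843 × 11.5) = 0.468 / 1.969 = 0.2376 g VSS/g soluble BOD₅.
Q·(S₀ − S) = 9170 × (177 − 8.48) × 10⁻³ = 1545 kg/d removed.
Biomass produced: P_X = Y_obs·Q·ΔS = 0.2376 × 1545 ≈ 367.2 kg VSS/d.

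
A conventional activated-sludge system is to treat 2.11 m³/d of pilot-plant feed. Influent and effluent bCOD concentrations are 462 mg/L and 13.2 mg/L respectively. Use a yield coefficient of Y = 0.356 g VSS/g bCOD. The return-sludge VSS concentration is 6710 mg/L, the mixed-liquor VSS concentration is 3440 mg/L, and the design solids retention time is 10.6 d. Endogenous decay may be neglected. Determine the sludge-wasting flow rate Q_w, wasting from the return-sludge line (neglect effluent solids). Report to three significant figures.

V·X = Y·Q·ΔS·θ_c gives V = 0.356 × 2.11 × (462 − 13.2) × 10.6 / 3440 = 1.039 m³.
θ_c = V·X/(Q_w·X_r) when wasting from the recycle, so Q_w = V·X/(θ_c·X_r) = 1.039 × 3440 / (10.6 × 6710) = 0.05024 m³/d.

Q_w ≈ 0.0502 m³/d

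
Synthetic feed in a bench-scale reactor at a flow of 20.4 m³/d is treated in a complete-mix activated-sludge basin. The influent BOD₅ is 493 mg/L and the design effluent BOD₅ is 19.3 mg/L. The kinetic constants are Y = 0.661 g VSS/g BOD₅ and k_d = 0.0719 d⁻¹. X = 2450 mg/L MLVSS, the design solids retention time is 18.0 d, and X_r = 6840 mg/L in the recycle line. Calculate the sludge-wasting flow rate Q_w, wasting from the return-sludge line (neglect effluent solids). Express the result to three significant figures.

From the SRT design equation V = Y Q (S₀−S) θ_c / [X (1 + k_d θ_c)] = 0.661 × 20.4 × (493 − 19.3) × 18.0 / [2450 × (1 + 0.0719 × 18.0)] = 1.15×10^5 / 5621 = 20.46 m³.
Wasting from the return line (neglecting effluent solids): Q_w = V·X / (θ_c·X_r) = 20.46 × 2450 / (18.0 × 6840) = 0.4070 m³/d.

Q_w ≈ 0.407 m³/d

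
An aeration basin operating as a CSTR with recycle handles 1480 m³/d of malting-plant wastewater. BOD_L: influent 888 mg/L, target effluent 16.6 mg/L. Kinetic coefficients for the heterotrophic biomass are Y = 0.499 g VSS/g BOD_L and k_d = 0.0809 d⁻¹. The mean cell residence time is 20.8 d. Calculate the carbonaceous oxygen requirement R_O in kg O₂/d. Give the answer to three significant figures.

The observed yield is Y_obs = Y/(1 + k_d·θ_c) = 0.499 / (1 + 0.0809 × 20.8) = 0.499 / 2.683 = 0.1860 g VSS per g BOD_L removed.
Mass of BOD_L removed per day: Q(S₀ − S) = 1480 × 871.4 g/m³ = 1290 kg/d.
Net sludge production P_X = 0.1860 × 1290 = 239.9 kg VSS/d.
R_O = Q·(S₀ − S) − 1.42·P_X = 1290 − 1.42 × 239.9 = 949.0 kg O₂/d.

R_O ≈ 949 kg O₂/d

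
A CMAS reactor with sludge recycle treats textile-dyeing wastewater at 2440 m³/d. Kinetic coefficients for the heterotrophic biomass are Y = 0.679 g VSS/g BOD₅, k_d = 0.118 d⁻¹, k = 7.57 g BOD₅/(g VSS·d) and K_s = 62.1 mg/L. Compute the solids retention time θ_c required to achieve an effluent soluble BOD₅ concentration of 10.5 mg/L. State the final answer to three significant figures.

θ_c ≈ 1.60 d

From 1/θ_c = Y·k·S/(K_s + S) − k_d: Y·k·S/(K_s+S) = 0.679 × 7.57 × 10.5 / (62.1 + 10.5) = 0.7434 d⁻¹.
1/θ_c = 0.7434 − 0.118 = 0.6254 d⁻¹, so θ_c = 1.599 d.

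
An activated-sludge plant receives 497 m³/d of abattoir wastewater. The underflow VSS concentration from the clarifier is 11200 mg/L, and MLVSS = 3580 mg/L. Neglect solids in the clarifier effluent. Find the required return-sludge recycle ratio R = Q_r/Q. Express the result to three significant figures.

R = Q_r/Q = X/(X_r − X) = 3580 / (11200 − 3580) = 0.4698.

R ≈ 0.470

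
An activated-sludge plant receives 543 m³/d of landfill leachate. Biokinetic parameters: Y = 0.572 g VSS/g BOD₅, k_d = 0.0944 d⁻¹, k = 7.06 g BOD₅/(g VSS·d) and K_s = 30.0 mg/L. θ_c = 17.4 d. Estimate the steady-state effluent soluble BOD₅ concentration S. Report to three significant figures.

S ≈ 1.17 mg/L

Effluent substrate depends only on kinetics and SRT: S = K_s(1 + k_d θ_c) / [θ_c(Yk − k_d) − 1] = 30.0 × (1 + 0.0944 × 17.4) / [17.4 × (0.572 × 7.06 − 0.0944) − 1] = 79.28 / 67.62 = 1.172 mg/L.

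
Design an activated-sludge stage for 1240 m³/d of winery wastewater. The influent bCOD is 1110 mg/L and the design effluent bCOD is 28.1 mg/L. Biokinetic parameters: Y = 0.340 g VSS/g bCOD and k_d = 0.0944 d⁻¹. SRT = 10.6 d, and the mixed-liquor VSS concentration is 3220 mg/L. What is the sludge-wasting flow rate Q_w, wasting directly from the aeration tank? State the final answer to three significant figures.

Rearranging the biomass balance for a CMAS with decay, V = Y·Q·ΔS·θ_c / [X·(1+k_d θ_c)] = 0.340 × 1240 × (1110 − 28.1) × 10.6 / [3220 × (1 + 0.0944 × 10.6)] = 4.83×10^6 / 6442 = 750.5 m³.
With mixed-liquor wasting, θ_c = V/Q_w, so Q_w = V/θ_c = 750.5/10.6 = 70.80 m³/d.

Q_w ≈ 70.8 m³/d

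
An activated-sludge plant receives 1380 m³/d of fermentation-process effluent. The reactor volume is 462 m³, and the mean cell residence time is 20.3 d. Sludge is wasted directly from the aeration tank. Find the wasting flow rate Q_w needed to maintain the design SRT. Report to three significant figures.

Q_w ≈ 22.8 m³/d

For wasting at MLVSS concentration, Q_w = V/θ_c = 462.0/20.3 = 22.76 m³/d.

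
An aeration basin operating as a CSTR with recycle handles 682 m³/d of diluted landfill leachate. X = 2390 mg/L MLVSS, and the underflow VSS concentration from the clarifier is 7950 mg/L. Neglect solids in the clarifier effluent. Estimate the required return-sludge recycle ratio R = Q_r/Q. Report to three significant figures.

R ≈ 0.430

Solids balance on the clarifier gives (1+R)X = R·X_r, so R = X/(X_r − X) = 2390 / (7950 − 2390) = 0.4299.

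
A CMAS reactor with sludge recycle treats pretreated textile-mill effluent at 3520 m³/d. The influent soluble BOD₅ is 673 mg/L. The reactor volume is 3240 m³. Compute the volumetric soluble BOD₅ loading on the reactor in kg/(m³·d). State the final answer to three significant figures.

Applied soluble BOD₅ load per unit volume = Q·S₀/V = (3520 × 673/1000)/3240 = 0.7312 kg soluble BOD₅·m⁻³·d⁻¹.

L_v ≈ 0.731 kg soluble BOD₅/(m³·d)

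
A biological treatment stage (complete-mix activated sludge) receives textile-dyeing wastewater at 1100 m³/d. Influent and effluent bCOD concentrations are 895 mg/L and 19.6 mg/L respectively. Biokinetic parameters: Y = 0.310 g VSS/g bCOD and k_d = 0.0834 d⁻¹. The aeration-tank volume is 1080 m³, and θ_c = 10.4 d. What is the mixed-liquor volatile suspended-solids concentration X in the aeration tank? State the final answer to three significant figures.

X ≈ 1540 mg/L

X = Y·Q·ΔS·θ_c / [V·(1 + k_d θ_c)] = 0.310 × 1100 × (895 − 19.6) × 10.4 / [1080 × (1 + 0.0834 × 10.4)] = 1539 mg/L.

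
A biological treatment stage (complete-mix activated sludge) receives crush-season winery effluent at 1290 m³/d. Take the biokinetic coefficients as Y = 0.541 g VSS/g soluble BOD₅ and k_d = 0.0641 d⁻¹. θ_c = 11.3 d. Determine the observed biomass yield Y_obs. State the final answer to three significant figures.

Y_obs ≈ 0.314 g VSS/g soluble BOD₅

Correct the yield for decay: Y_obs = Y/(1 + k_d θ_c) = 0.541 / (1 + 0.0641 × 11.3) = 0.541 / 1.724 = 0.3137.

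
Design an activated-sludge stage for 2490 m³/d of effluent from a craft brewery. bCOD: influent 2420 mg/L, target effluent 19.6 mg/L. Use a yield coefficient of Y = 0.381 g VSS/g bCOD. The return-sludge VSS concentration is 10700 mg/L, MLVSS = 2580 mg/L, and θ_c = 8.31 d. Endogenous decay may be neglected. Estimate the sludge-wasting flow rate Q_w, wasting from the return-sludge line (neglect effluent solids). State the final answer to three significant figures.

Q_w ≈ 213 m³/d

V·X = Y·Q·ΔS·θ_c gives V = 0.381 × 2490 × (2420 − 19.6) × 8.31 / 2580 = 7335 m³.
Q_w = (V·X)/(θ_c X_r) = 7335 × 2580 / (8.31 × 10700) = 212.8 m³/d.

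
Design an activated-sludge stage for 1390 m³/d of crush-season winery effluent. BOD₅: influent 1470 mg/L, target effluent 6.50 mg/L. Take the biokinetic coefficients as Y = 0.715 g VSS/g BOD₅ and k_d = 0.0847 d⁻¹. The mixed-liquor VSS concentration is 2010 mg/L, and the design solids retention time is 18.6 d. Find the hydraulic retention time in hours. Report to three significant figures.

From the SRT design equation V = Y Q (S₀−S) θ_c / [X (1 + k_d θ_c)] = 0.715 × 1390 × (1470 − 6.50) × 18.6 / [2010 × (1 + 0.0847 × 18.6)] = 2.71×10^7 / 5177 = 5226 m³.
τ = V/Q = 5226/1390 = 3.760 d, or 90.24 h.

τ ≈ 90.2 h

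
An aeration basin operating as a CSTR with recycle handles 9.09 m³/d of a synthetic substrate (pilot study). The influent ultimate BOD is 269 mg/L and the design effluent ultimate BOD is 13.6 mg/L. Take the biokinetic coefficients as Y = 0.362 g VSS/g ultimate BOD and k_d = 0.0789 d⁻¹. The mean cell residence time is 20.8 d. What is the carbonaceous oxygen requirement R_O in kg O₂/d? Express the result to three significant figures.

R_O ≈ 1.87 kg O₂/d

Observed yield with endogenous decay: Y_obs = Y / (1 + k_d·θ_c) = 0.362 / (1 + 0.0789 × 20.8) = 0.362 / 2.641 = 0.1371 g VSS/g ultimate BOD.
Mass of ultimate BOD removed per day: Q(S₀ − S) = 9.09 × 255.4 g/m³ = 2.322 kg/d.
Biomass synthesised: P_X = Y_obs × 2.322 = 0.3182 kg VSS/d.
R_O = Q·ΔS − 1.42 P_X = 2.322 − 0.4518 = 1.870 kg O₂/d.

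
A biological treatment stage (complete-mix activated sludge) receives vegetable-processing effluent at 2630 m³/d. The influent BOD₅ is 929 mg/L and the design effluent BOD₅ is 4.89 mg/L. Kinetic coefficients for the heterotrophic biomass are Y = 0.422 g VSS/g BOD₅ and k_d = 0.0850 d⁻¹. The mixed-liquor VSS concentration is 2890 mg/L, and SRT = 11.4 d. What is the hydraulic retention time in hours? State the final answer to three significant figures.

Rearranging the biomass balance for a CMAS with decay, V = Y·Q·ΔS·θ_c / [X·(1+k_d θ_c)] = 0.422 × 2630 × (929 − 4.89) × 11.4 / [2890 × (1 + 0.0850 × 11.4)] = 1.17×10^7 / 5690 = 2055 m³.
HRT = V/Q = 2055 m³ / 2630 m³·d⁻¹ = 0.7813 d × 24 = 18.75 h.

τ ≈ 18.8 h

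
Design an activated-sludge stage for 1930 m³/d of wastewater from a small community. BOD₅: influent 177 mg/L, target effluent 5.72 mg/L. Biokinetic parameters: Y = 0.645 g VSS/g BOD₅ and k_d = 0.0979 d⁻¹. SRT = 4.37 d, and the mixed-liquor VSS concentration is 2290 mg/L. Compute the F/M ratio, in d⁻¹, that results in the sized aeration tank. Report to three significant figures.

Steady-state biomass mass balance: V·X·(1 + k_d·θ_c) = Y·Q·(S₀ − S)·θ_c, so V = 0.645 × 1930 × (177 − 5.72) × 4.37 / [2290 × (1 + 0.0979 × 4.37)] = 9.32×10^5 / 3270 = 285.0 m³.
F/M = Q·S₀ / (V·X) = 1930 × 177 / (285.0 × 2290) = 0.5235 g BOD₅·(g VSS·d)⁻¹.

F/M ≈ 0.523 d⁻¹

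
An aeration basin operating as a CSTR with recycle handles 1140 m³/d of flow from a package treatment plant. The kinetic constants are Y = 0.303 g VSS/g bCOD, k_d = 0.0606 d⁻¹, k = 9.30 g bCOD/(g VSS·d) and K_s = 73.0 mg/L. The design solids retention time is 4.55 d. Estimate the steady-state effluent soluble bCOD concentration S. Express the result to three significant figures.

S ≈ 8.07 mg/L

Effluent substrate depends only on kinetics and SRT: S = K_s(1 + k_d θ_c) / [θ_c(Yk − k_d) − 1] = 73.0 × (1 + 0.0606 × 4.55) / [4.55 × (0.303 × 9.30 − 0.0606) − 1] = 93.13 / 11.55 = 8.066 mg/L.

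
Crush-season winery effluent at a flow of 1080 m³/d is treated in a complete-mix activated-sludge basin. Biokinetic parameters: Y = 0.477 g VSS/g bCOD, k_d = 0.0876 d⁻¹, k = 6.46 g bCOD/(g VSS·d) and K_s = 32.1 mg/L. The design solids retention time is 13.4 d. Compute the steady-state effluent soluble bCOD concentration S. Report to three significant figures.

From the Monod/SRT balance for a CMAS, S = K_s·(1+k_d θ_c)/[θ_c·(Y k − k_d) − 1] = 32.1 × (1 + 0.0876 × 13.4) / [13.4 × (0.477 × 6.46 − 0.0876) − 1] = 69.78 / 39.12 = 1.784 mg/L.

S ≈ 1.78 mg/L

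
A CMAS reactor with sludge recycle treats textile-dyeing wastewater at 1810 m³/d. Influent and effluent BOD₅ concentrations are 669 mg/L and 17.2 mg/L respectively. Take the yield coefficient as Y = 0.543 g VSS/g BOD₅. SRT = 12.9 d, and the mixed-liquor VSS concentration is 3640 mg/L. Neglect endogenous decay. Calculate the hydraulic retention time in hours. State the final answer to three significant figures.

τ ≈ 30.1 h

With k_d = 0 the design equation reduces to V = Y Q (S₀−S) θ_c / X = 0.543 × 1810 × (669 − 17.2) × 12.9 / 3640 = 2270 m³.
HRT = V/Q = 2270 m³ / 1810 m³·d⁻¹ = 1.254 d × 24 = 30.10 h.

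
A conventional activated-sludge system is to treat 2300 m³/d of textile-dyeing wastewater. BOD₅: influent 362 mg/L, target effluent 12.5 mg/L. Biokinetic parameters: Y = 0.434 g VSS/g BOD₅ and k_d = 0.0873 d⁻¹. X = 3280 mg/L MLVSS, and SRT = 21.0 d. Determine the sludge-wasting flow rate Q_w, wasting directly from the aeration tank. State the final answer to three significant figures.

Rearranging the biomass balance for a CMAS with decay, V = Y·Q·ΔS·θ_c / [X·(1+k_d θ_c)] = 0.434 × 2300 × (362 − 12.5) × 21.0 / [3280 × (1 + 0.0873 × 21.0)] = 7.33×10^6 / 9293 = 788.3 m³.
For wasting at MLVSS concentration, Q_w = V/θ_c = 788.3/21.0 = 37.54 m³/d.

Q_w ≈ 37.5 m³/d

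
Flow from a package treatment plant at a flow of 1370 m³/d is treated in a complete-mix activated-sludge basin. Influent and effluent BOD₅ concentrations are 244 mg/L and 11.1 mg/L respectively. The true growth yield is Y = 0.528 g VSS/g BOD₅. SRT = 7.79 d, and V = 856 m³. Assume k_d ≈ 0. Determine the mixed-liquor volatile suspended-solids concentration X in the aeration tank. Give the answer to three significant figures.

Without decay, X = Y Q (S₀−S) θ_c / V = 0.528 × 1370 × (244 − 11.1) × 7.79 / 856 = 1533 mg/L.

X ≈ 1530 mg/L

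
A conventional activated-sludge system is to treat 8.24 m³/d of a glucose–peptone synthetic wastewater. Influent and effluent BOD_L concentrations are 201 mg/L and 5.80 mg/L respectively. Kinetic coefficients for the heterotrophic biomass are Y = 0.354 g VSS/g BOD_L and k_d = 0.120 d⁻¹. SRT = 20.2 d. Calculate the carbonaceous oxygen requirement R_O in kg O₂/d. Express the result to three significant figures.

Correct the yield for decay: Y_obs = Y/(1 + k_d θ_c) = 0.354 / (1 + 0.120 × 20.2) = 0.354 / 3.424 = 0.1034.
Mass of BOD_L removed per day: Q(S₀ − S) = 8.24 × 195.2 g/m³ = 1.608 kg/d.
Net sludge production P_X = 0.1034 × 1.608 = 0.1663 kg VSS/d.
R_O = Q·ΔS − 1.42 P_X = 1.608 − 0.2361 = 1.372 kg O₂/d.

R_O ≈ 1.37 kg O₂/d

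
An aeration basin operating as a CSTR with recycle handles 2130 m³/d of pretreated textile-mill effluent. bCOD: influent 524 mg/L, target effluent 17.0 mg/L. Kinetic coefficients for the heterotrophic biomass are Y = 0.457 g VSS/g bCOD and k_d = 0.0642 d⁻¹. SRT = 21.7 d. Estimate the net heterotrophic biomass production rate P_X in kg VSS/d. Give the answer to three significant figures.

P_X ≈ 206 kg VSS/d

Correct the yield for decay: Y_obs = Y/(1 + k_d θ_c) = 0.457 / (1 + 0.0642 × 21.7) = 0.457 / 2.393 = 0.1910.
ΔS = 524 − 17.0 = 507.0 mg/L, so the substrate removal rate is 2130 × 507.0/1000 = 1080 kg bCOD/d.
So the net sludge growth is P_X = 0.1910 × 1080 = 206.2 kg VSS/d.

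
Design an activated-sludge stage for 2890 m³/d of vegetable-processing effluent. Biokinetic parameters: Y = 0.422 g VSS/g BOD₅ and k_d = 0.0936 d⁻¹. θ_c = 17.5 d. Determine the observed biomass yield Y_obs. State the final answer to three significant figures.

The observed yield is Y_obs = Y/(1 + k_d·θ_c) = 0.422 / (1 + 0.0936 × 17.5) = 0.422 / 2.638 = 0.1600 g VSS per g BOD₅ removed.

Y_obs ≈ 0.160 g VSS/g BOD₅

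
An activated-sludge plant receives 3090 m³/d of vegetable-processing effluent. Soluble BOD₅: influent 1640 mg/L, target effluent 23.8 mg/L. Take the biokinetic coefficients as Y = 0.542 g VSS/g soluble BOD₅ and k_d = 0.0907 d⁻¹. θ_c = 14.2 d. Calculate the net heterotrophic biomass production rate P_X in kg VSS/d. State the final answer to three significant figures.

Y_obs = Y / (1 + k_d θ_c) = 0.542 / (1 + 0.0907 × 14.2) = 0.542 / 2.288 = 0.2369.
Q·(S₀ − S) = 3090 × (1640 − 23.8) × 10⁻³ = 4994 kg/d removed.
Net biomass production P_X = Y_obs × Q·(S₀ − S) = 0.2369 × 4994 = 1183 kg VSS/d.

P_X ≈ 1180 kg VSS/d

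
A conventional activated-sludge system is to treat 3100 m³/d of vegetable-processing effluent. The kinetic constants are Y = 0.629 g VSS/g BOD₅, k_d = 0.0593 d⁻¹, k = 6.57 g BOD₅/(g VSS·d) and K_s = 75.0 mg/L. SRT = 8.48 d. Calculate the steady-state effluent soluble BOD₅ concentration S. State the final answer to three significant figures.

For a completely mixed reactor with recycle the Lawrence–McCarty relation gives S = K_s·(1 + k_d·θ_c) / [θ_c·(Y·k − k_d) − 1] = 75.0 × (1 + 0.0593 × 8.48) / [8.48 × (0.629 × 6.57 − 0.0593) − 1] = 112.7 / 33.54 = 3.361 mg/L.

S ≈ 3.36 mg/L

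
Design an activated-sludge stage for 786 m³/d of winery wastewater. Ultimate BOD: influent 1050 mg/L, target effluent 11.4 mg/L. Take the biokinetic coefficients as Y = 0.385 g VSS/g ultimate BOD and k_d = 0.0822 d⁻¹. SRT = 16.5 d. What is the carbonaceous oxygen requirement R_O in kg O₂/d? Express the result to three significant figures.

Observed yield with endogenous decay: Y_obs = Y / (1 + k_d·θ_c) = 0.385 / (1 + 0.0822 × 16.5) = 0.385 / 2.356 = 0.1634 g VSS/g ultimate BOD.
ΔS = 1050 − 11.4 = 1039 mg/L, so the substrate removal rate is 786 × 1039/1000 = 816.3 kg ultimate BOD/d.
Net sludge production P_X = 0.1634 × 816.3 = 133.4 kg VSS/d.
R_O = Q·(S₀ − S) − 1.42·P_X = 816.3 − 1.42 × 133.4 = 626.9 kg O₂/d.

R_O ≈ 627 kg O₂/d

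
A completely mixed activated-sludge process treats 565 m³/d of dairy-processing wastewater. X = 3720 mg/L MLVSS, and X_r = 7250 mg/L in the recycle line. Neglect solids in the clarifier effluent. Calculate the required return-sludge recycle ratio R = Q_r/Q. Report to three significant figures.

R ≈ 1.05

Solids balance on the clarifier gives (1+R)X = R·X_r, so R = X/(X_r − X) = 3720 / (7250 − 3720) = 1.054.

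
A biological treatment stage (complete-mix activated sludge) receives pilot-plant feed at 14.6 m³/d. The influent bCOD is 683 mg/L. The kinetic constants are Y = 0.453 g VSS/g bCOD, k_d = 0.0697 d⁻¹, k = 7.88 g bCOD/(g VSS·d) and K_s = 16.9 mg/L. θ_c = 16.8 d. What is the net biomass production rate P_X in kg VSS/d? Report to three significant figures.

For a completely mixed reactor with recycle the Lawrence–McCarty relation gives S = K_s·(1 + k_d·θ_c) / [θ_c·(Y·k − k_d) − 1] = 16.9 × (1 + 0.0697 × 16.8) / [16.8 × (0.453 × 7.88 − 0.0697) − 1] = 36.69 / 57.80 = 0.6348 mg/L.
Observed yield with endogenous decay: Y_obs = Y / (1 + k_d·θ_c) = 0.453 / (1 + 0.0697 × 16.8) = 0.453 / 2.171 = 0.2087 g VSS/g bCOD.
Mass of bCOD removed per day: Q(S₀ − S) = 14.6 × 682.4 g/m³ = 9.963 kg/d.
Biomass produced: P_X = Y_obs·Q·ΔS = 0.2087 × 9.963 ≈ 2.079 kg VSS/d.

P_X ≈ 2.08 kg VSS/d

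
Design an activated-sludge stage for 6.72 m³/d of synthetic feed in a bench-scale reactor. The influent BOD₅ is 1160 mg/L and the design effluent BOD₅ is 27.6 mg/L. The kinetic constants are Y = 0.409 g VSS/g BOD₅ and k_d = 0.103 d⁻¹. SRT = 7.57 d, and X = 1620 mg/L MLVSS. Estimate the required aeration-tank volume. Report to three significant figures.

From the SRT design equation V = Y Q (S₀−S) θ_c / [X (1 + k_d θ_c)] = 0.409 × 6.72 × (1160 − 27.6) × 7.57 / [1620 × (1 + 0.103 × 7.57)] = 2.36×10^4 / 2883 = 8.172 m³.

V ≈ 8.17 m³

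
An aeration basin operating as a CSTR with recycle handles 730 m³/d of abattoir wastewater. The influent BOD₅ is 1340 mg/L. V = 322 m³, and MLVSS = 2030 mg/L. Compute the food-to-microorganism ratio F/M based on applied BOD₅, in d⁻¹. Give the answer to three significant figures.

Food-to-microorganism ratio F/M = Q S₀ / (V X) = 730 × 1340 / (322.0 × 2030) = 1.496 d⁻¹.

F/M ≈ 1.50 d⁻¹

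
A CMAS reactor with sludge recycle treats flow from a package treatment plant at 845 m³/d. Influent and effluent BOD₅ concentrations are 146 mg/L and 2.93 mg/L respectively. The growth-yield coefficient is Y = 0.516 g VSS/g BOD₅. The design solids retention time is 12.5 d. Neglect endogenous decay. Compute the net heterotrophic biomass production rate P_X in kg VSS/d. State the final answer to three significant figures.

P_X ≈ 62.4 kg VSS/d

No decay correction is needed, so Y_obs = Y = 0.516.
ΔS = 146 − 2.93 = 143.1 mg/L, so the substrate removal rate is 845 × 143.1/1000 = 120.9 kg BOD₅/d.
So the net sludge growth is P_X = 0.5160 × 120.9 = 62.38 kg VSS/d.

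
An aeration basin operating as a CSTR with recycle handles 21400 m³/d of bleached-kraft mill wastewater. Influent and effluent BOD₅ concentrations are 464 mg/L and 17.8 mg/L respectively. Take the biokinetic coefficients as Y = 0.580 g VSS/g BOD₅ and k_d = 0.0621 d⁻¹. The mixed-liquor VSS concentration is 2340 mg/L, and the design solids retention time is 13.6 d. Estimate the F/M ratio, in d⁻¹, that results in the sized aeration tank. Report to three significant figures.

From the SRT design equation V = Y Q (S₀−S) θ_c / [X (1 + k_d θ_c)] = 0.580 × 21400 × (464 − 17.8) × 13.6 / [2340 × (1 + 0.0621 × 13.6)] = 7.53×10^7 / 4316 = 17450 m³.
F/M = Q·S₀ / (V·X) = 21400 × 464 / (17450 × 2340) = 0.2432 g BOD₅·(g VSS·d)⁻¹.

F/M ≈ 0.243 d⁻¹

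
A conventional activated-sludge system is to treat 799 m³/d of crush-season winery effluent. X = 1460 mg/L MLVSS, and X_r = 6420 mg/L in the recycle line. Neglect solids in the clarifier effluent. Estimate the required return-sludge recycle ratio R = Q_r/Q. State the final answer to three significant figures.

R ≈ 0.294

R = Q_r/Q = X/(X_r − X) = 1460 / (6420 − 1460) = 0.2944.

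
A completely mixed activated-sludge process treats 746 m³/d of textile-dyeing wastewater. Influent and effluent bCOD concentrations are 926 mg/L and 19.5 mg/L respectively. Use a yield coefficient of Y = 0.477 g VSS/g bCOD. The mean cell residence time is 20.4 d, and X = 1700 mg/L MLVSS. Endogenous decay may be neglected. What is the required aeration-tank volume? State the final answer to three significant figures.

V ≈ 3870 m³

With k_d = 0 the design equation reduces to V = Y Q (S₀−S) θ_c / X = 0.477 × 746 × (926 − 19.5) × 20.4 / 1700 = 3871 m³.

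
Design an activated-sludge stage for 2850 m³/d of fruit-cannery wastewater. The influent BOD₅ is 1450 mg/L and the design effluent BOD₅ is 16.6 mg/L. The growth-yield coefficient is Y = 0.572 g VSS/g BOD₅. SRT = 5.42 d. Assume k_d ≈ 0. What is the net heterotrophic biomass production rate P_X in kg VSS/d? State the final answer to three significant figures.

No decay correction is needed, so Y_obs = Y = 0.572.
Mass of BOD₅ removed per day: Q(S₀ − S) = 2850 × 1433 g/m³ = 4085 kg/d.
P_X = Y_obs · Q(S₀ − S) = 0.5720 × 4085 = 2337 kg VSS/d.

P_X ≈ 2340 kg VSS/d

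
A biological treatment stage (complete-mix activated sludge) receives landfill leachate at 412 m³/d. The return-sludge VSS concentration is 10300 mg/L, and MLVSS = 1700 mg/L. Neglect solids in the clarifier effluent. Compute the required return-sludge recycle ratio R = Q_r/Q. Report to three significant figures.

Solids balance on the clarifier gives (1+R)X = R·X_r, so R = X/(X_r − X) = 1700 / (10300 − 1700) = 0.1977.

R ≈ 0.198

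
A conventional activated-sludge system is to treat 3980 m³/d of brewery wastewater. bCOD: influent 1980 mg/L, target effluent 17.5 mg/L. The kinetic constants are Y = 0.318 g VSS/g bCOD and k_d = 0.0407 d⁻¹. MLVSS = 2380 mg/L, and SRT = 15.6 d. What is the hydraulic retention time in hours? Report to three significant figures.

τ ≈ 60.0 h

From the SRT design equation V = Y Q (S₀−S) θ_c / [X (1 + k_d θ_c)] = 0.318 × 3980 × (1980 − 17.5) × 15.6 / [2380 × (1 + 0.0407 × 15.6)] = 3.87×10^7 / 3891 = 9958 m³.
Hydraulic retention time τ = V/Q = 9958 / 3980 = 2.502 d = 60.05 h.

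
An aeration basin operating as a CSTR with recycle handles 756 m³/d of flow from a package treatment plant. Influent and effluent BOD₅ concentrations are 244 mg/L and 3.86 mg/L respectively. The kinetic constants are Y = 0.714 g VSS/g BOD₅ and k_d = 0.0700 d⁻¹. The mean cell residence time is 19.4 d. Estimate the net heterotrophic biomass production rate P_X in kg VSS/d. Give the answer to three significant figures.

P_X ≈ 55.0 kg VSS/d

Y_obs = Y / (1 + k_d θ_c) = 0.714 / (1 + 0.0700 × 19.4) = 0.714 / 2.358 = 0.3028.
Substrate removed = Q·(S₀ − S) = 756 m³/d × (244 − 3.86) g/m³ = 1.82×10^5 g/d = 181.5 kg/d.
P_X = Y_obs · Q(S₀ − S) = 0.3028 × 181.5 = 54.97 kg VSS/d.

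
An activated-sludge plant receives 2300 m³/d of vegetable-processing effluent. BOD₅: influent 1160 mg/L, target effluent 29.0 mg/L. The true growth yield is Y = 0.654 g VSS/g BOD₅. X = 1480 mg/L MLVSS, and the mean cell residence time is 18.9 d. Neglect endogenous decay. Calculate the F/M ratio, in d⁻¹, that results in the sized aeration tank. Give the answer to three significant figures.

Biomass mass balance (decay neglected): V·X = Y·Q·(S₀ − S)·θ_c, so V = 0.654 × 2300 × (1160 − 29.0) × 18.9 / 1480 = 21725 m³.
Food-to-microorganism ratio F/M = Q S₀ / (V X) = 2300 × 1160 / (21725 × 1480) = 0.08298 d⁻¹.

F/M ≈ 0.0830 d⁻¹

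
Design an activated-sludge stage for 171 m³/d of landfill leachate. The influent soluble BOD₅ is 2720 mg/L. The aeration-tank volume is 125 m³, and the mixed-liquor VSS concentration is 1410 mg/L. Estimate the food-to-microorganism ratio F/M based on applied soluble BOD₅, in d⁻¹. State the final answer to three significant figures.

Food-to-microorganism ratio F/M = Q S₀ / (V X) = 171 × 2720 / (125.0 × 1410) = 2.639 d⁻¹.

F/M ≈ 2.64 d⁻¹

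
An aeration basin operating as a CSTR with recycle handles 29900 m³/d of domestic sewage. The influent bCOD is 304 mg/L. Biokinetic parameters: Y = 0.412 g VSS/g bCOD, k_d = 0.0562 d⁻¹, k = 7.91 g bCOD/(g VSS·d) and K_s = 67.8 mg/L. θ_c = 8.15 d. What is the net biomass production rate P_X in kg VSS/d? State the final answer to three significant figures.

P_X ≈ 2540 kg VSS/d

For a completely mixed reactor with recycle the Lawrence–McCarty relation gives S = K_s·(1 + k_d·θ_c) / [θ_c·(Y·k − k_d) − 1] = 67.8 × (1 + 0.0562 × 8.15) / [8.15 × (0.412 × 7.91 − 0.0562) − 1] = 98.85 / 25.10 = 3.938 mg/L.
The observed yield is Y_obs = Y/(1 + k_d·θ_c) = 0.412 / (1 + 0.0562 × 8.15) = 0.412 / 1.458 = 0.2826 g VSS per g bCOD removed.
Substrate removed = Q·(S₀ − S) = 29900 m³/d × (304 − 3.94) g/m³ = 8.97×10^6 g/d = 8972 kg/d.
So the net sludge growth is P_X = 0.2826 × 8972 = 2535 kg VSS/d.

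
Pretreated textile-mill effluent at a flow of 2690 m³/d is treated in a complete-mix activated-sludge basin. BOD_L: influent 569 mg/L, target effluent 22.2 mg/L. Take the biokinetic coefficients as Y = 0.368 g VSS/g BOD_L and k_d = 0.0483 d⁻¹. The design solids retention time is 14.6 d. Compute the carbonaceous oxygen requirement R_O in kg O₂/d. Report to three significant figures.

R_O ≈ 1020 kg O₂/d

Y_obs = Y / (1 + k_d θ_c) = 0.368 / (1 + 0.0483 × 14.6) = 0.368 / 1.705 = 0.2158.
Substrate removed = Q·(S₀ − S) = 2690 m³/d × (569 − 22.2) g/m³ = 1.47×10^6 g/d = 1471 kg/d.
Net sludge production P_X = 0.2158 × 1471 = 317.4 kg VSS/d.
Carbonaceous O₂ demand = substrate oxidised − cell-mass equivalent = 1471 − 1.42 × 317.4 = 1020 kg O₂/d.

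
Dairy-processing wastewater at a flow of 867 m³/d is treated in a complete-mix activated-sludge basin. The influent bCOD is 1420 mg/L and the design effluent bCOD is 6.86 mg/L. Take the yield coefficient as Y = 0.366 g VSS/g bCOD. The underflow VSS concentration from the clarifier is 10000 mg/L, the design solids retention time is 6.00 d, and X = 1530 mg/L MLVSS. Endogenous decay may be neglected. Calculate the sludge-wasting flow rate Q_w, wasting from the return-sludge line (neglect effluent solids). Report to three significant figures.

Q_w ≈ 44.8 m³/d

Biomass mass balance (decay neglected): V·X = Y·Q·(S₀ − S)·θ_c, so V = 0.366 × 867 × (1420 − 6.86) × 6.00 / 1530 = 1759 m³.
θ_c = V·X/(Q_w·X_r) when wasting from the recycle, so Q_w = V·X/(θ_c·X_r) = 1759 × 1530 / (6.00 × 10000) = 44.84 m³/d.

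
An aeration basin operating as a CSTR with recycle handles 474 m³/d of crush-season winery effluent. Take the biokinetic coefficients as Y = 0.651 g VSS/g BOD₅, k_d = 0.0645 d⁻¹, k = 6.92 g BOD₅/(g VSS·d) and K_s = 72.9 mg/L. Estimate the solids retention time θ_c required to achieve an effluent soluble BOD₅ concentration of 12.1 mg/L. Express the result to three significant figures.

At the target effluent, Y k S/(K_s+S) = 0.651×6.92×12.1/85.00 = 0.6413 d⁻¹.
1/θ_c = 0.6413 − 0.0645 = 0.5768 d⁻¹, so θ_c = 1.734 d.

θ_c ≈ 1.73 d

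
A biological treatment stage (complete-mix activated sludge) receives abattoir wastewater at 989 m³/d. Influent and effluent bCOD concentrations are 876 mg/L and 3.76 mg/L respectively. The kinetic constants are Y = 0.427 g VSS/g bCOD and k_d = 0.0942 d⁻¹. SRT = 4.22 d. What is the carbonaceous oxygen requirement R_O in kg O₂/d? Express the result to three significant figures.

R_O ≈ 488 kg O₂/d

Correct the yield for decay: Y_obs = Y/(1 + k_d θ_c) = 0.427 / (1 + 0.0942 × 4.22) = 0.427 / 1.398 = 0.3055.
Mass of bCOD removed per day: Q(S₀ − S) = 989 × 872.2 g/m³ = 862.6 kg/d.
P_X = Y_obs·Q·(S₀ − S) = 0.3055 × 862.6 = 263.6 kg VSS/d.
R_O = Q·(S₀ − S) − 1.42·P_X = 862.6 − 1.42 × 263.6 = 488.4 kg O₂/d.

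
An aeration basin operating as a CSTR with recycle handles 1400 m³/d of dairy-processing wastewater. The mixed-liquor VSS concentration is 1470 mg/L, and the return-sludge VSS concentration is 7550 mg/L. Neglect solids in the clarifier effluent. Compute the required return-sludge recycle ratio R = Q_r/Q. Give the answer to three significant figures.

R ≈ 0.242

Mass balance around the secondary clarifier (neglecting effluent solids): R = X / (X_r − X) = 1470 / (7550 − 1470) = 0.2418.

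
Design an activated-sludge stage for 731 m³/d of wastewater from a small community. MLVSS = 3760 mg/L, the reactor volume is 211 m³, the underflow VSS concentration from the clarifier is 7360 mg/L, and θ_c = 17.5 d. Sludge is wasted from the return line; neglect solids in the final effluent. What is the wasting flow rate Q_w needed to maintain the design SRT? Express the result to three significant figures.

Q_w ≈ 6.16 m³/d

θ_c = V·X/(Q_w·X_r) when wasting from the recycle, so Q_w = V·X/(θ_c·X_r) = 211.0 × 3760 / (17.5 × 7360) = 6.160 m³/d.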